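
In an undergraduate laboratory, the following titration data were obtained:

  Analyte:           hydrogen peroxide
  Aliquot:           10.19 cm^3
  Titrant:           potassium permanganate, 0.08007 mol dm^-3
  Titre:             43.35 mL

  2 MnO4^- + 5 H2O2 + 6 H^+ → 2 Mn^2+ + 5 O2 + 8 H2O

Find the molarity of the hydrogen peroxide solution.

n(KMnO4) = 0.04335 L × 0.08007 mol/L = 3.471 × 10^-3 mol
From the 5:2 mole ratio, n(H2O2) = 5/2 × 3.471 × 10^-3 = 8.678 × 10^-3 mol
[H2O2] = 8.678 × 10^-3 mol / 0.01019 L = 0.8516 mol/L

0.8516 mol/L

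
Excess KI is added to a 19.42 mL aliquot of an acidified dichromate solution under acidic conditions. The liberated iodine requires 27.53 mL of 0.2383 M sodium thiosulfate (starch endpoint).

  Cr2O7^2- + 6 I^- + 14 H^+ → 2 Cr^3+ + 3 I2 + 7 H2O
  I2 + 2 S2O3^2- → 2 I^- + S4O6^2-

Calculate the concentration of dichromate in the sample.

n(S2O3^2-) = 0.02753 × 0.2383 = 6.560 × 10^-3 mol
n(I2) = n(S2O3^2-)/2 = 3.280 × 10^-3 mol
From the 1:3 ratio, n(Cr2O7^2-) in the aliquot = 1/3 × 3.280 × 10^-3 = 1.093 × 10^-3 mol
[Cr2O7^2-] = 1.093 × 10^-3 / 0.01942 = 0.05630 mol/L

0.05630 M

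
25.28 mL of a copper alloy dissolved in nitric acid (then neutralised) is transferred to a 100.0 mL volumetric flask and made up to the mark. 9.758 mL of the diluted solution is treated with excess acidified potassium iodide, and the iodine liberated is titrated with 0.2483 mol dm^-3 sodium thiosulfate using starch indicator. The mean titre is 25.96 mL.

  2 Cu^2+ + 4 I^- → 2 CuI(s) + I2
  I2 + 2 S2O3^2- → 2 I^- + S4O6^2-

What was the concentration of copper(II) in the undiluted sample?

n(S2O3^2-) = 0.02596 × 0.2483 = 6.446 × 10^-3 mol
n(I2) = n(S2O3^2-)/2 = 3.223 × 10^-3 mol
From the 2:1 ratio, n(Cu2+) in the aliquot = 2/1 × 3.223 × 10^-3 = 6.446 × 10^-3 mol
[Cu2+]_dilute = 6.446 × 10^-3 / 0.009758 = 0.6606 mol/L
[Cu2+]_original = 0.6606 × 100.0/25.28 = 2.613 mol/L

2.613 mol/L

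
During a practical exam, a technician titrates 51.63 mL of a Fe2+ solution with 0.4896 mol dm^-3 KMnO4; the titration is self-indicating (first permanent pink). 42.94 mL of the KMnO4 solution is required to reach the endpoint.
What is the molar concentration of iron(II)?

2.036 mol/L

MnO4^- + 5 Fe^2+ + 8 H^+ → Mn^2+ + 5 Fe^3+ + 4 H2O
n(KMnO4) = 0.04294 L × 0.4896 mol/L = 0.02102 mol
From the 5:1 mole ratio, n(Fe2+) = 5/1 × 0.02102 = 0.1051 mol
[Fe2+] = 0.1051 mol / 0.05163 L = 2.036 mol/L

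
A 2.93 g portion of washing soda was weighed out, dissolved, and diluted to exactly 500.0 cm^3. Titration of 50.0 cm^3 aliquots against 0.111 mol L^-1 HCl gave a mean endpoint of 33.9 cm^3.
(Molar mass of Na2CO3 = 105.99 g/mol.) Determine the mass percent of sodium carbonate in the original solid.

Na2CO3 + 2 HCl → 2 NaCl + H2O + CO2
n(HCl) per titration = 0.0339 × 0.111 = 3.76 × 10^-3 mol
From the 1:2 ratio, n(Na2CO3) in each aliquot = 1/2 × 3.76 × 10^-3 = 1.88 × 10^-3 mol
n(Na2CO3) in the whole flask = 1.88 × 10^-3 × 500.0/50.0 = 0.0188 mol
mass of Na2CO3 = 0.0188 × 105.99 = 1.99 g
% Na2CO3 = 1.99 / 2.93 × 100 = 68.1 %

68.1 %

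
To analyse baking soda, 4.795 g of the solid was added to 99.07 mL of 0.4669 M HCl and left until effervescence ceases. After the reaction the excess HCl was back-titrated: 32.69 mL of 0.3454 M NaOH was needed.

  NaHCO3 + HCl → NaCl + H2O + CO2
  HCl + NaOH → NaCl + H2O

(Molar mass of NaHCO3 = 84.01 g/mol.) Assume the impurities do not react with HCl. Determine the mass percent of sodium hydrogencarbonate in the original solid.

61.26 %

n(HCl) added = 0.09907 × 0.4669 = 0.04626 mol
n(NaOH) used in back-titration = 0.03269 × 0.3454 = 0.01129 mol
n(HCl) left over = 0.01129 mol (1:1 ratio)
n(HCl) consumed by analyte = 0.04626 − 0.01129 = 0.03496 mol
n(NaHCO3) = 0.03496 mol (1:1 ratio)
mass of NaHCO3 = 0.03496 × 84.01 = 2.937 g
% NaHCO3 = 2.937 / 4.795 × 100 = 61.26 %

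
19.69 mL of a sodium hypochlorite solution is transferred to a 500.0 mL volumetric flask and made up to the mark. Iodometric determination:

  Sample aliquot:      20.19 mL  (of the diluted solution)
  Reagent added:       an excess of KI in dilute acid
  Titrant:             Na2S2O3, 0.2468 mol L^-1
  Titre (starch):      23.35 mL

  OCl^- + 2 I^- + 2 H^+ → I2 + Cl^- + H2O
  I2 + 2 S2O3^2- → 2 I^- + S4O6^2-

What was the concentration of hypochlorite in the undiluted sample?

n(S2O3^2-) = 0.02335 × 0.2468 = 5.763 × 10^-3 mol
n(I2) = n(S2O3^2-)/2 = 2.881 × 10^-3 mol
n(OCl^-) in the aliquot = 2.881 × 10^-3 mol (1:1 ratio)
[OCl^-]_dilute = 2.881 × 10^-3 / 0.02019 = 0.1427 mol/L
[OCl^-]_original = 0.1427 × 500.0/19.69 = 3.624 mol/L

3.624 mol/L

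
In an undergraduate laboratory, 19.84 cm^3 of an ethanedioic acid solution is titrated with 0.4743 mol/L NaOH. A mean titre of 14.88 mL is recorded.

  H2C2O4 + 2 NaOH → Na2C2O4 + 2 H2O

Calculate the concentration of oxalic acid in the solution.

0.1779 mol/L

n(NaOH) = 0.01488 L × 0.4743 mol/L = 7.058 × 10^-3 mol
From the 1:2 mole ratio, n(H2C2O4) = 1/2 × 7.058 × 10^-3 = 3.529 × 10^-3 mol
[H2C2O4] = 3.529 × 10^-3 mol / 0.01984 L = 0.1779 mol/L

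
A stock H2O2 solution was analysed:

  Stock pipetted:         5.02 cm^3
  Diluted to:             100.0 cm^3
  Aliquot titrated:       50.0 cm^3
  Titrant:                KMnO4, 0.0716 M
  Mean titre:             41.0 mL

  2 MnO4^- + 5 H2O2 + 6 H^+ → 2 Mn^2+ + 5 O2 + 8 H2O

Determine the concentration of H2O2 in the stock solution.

n(KMnO4) = 0.0410 × 0.0716 = 2.94 × 10^-3 mol
From the 5:2 ratio, n(H2O2) in the aliquot = 5/2 × 2.94 × 10^-3 = 7.34 × 10^-3 mol
[H2O2]_dilute = 7.34 × 10^-3 / 0.0500 = 0.147 mol/L
Dilution factor = 100.0 / 5.02 = 19.92
[H2O2]_stock = 0.147 × 19.92 = 2.92 mol/L

2.92 M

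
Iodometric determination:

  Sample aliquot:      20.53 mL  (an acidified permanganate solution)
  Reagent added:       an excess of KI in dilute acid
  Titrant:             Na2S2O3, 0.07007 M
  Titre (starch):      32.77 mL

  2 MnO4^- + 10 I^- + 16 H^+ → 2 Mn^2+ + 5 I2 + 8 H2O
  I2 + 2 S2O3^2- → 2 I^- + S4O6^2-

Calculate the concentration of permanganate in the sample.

0.02237 M

n(S2O3^2-) = 0.03277 × 0.07007 = 2.296 × 10^-3 mol
n(I2) = n(S2O3^2-)/2 = 1.148 × 10^-3 mol
From the 2:5 ratio, n(MnO4^-) in the aliquot = 2/5 × 1.148 × 10^-3 = 4.592 × 10^-4 mol
[MnO4^-] = 4.592 × 10^-4 / 0.02053 = 0.02237 mol/L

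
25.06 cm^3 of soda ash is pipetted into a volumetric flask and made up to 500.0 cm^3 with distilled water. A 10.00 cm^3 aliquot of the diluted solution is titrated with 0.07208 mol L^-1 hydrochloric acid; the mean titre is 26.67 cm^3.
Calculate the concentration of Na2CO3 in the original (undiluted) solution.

1.918 mol/L

Na2CO3 + 2 HCl → 2 NaCl + H2O + CO2
n(HCl) = 0.02667 × 0.07208 = 1.922 × 10^-3 mol
From the 1:2 ratio, n(Na2CO3) in the aliquot = 1/2 × 1.922 × 10^-3 = 9.612 × 10^-4 mol
[Na2CO3]_dilute = 9.612 × 10^-4 / 0.01000 = 0.09612 mol/L
Dilution factor = 500.0 / 25.06 = 19.95
[Na2CO3]_stock = 0.09612 × 19.95 = 1.918 mol/L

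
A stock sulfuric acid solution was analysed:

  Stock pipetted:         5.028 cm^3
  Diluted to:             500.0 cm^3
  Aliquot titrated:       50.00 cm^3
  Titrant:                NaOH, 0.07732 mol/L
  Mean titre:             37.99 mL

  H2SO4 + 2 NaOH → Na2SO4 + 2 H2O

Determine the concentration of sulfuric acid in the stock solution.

n(NaOH) = 0.03799 × 0.07732 = 2.937 × 10^-3 mol
From the 1:2 ratio, n(H2SO4) in the aliquot = 1/2 × 2.937 × 10^-3 = 1.469 × 10^-3 mol
[H2SO4]_dilute = 1.469 × 10^-3 / 0.05000 = 0.02937 mol/L
Dilution factor = 500.0 / 5.028 = 99.44
[H2SO4]_stock = 0.02937 × 99.44 = 2.921 mol/L

2.921 mol/L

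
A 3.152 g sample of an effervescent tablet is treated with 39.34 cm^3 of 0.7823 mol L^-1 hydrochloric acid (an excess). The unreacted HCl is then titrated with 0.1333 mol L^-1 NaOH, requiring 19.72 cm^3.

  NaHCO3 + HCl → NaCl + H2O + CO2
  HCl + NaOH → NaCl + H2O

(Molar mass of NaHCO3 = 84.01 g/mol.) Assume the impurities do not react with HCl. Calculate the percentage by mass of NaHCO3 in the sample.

75.02 %

n(HCl) added = 0.03934 × 0.7823 = 0.03078 mol
n(NaOH) used in back-titration = 0.01972 × 0.1333 = 2.629 × 10^-3 mol
n(HCl) left over = 2.629 × 10^-3 mol (1:1 ratio)
n(HCl) consumed by analyte = 0.03078 − 2.629 × 10^-3 = 0.02815 mol
n(NaHCO3) = 0.02815 mol (1:1 ratio)
mass of NaHCO3 = 0.02815 × 84.01 = 2.365 g
% NaHCO3 = 2.365 / 3.152 × 100 = 75.02 %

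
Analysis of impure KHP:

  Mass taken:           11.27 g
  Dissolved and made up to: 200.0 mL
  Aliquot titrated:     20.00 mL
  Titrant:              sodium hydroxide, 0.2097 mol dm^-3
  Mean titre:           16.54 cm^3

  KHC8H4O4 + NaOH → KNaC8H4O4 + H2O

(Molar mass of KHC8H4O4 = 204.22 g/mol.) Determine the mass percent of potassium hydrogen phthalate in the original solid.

62.85 %

n(NaOH) per titration = 0.01654 × 0.2097 = 3.468 × 10^-3 mol
n(KHC8H4O4) in each aliquot = 3.468 × 10^-3 mol (1:1 ratio)
n(KHC8H4O4) in the whole flask = 3.468 × 10^-3 × 200.0/20.00 = 0.03468 mol
mass of KHC8H4O4 = 0.03468 × 204.22 = 7.083 g
% KHC8H4O4 = 7.083 / 11.27 × 100 = 62.85 %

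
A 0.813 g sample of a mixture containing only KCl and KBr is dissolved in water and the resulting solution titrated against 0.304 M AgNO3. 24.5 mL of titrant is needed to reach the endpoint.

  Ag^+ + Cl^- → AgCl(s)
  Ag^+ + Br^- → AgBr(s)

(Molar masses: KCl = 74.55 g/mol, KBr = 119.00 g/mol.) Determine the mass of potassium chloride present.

n(AgNO3) = 0.0245 × 0.304 = 7.45 × 10^-3 mol
Let x = n(KCl), y = n(KBr).
Titrant: 1x + 1y = 7.45 × 10^-3;  mass: 74.55x + 119.00y = 0.813
Solving, x = 1.65 × 10^-3 mol, y = 5.80 × 10^-3 mol
mass of KCl = 1.65 × 10^-3 × 74.55 = 0.123 g

0.123 g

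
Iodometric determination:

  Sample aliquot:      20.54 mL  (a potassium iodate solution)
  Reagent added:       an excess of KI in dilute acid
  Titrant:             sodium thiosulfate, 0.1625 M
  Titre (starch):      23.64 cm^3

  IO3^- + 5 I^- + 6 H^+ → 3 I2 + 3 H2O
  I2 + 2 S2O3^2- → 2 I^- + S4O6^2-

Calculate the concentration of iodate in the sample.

n(S2O3^2-) = 0.02364 × 0.1625 = 3.842 × 10^-3 mol
n(I2) = n(S2O3^2-)/2 = 1.921 × 10^-3 mol
From the 1:3 ratio, n(IO3^-) in the aliquot = 1/3 × 1.921 × 10^-3 = 6.403 × 10^-4 mol
[IO3^-] = 6.403 × 10^-4 / 0.02054 = 0.03117 mol/L

0.03117 M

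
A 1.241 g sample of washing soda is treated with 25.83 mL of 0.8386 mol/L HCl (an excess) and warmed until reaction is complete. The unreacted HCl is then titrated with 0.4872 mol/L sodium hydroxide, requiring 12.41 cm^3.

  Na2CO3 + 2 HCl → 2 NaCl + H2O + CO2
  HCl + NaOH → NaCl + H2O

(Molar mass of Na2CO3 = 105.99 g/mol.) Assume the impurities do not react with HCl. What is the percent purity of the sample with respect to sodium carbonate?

n(HCl) added = 0.02583 × 0.8386 = 0.02166 mol
n(NaOH) used in back-titration = 0.01241 × 0.4872 = 6.046 × 10^-3 mol
n(HCl) left over = 6.046 × 10^-3 mol (1:1 ratio)
n(HCl) consumed by analyte = 0.02166 − 6.046 × 10^-3 = 0.01561 mol
From the 1:2 ratio, n(Na2CO3) = 1/2 × 0.01561 = 7.807 × 10^-3 mol
mass of Na2CO3 = 7.807 × 10^-3 × 105.99 = 0.8275 g
% Na2CO3 = 0.8275 / 1.241 × 100 = 66.68 %

66.68 %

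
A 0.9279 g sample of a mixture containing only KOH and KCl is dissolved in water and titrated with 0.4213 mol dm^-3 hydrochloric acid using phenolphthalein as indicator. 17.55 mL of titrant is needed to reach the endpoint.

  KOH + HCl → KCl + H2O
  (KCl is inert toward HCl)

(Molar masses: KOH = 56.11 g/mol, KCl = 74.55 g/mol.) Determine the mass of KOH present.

n(HCl) = 0.01755 × 0.4213 = 7.394 × 10^-3 mol
Let x = n(KOH), y = n(KCl).
Titrant: 1x = 7.394 × 10^-3;  mass: 56.11x + 74.55y = 0.9279
Solving, x = 7.394 × 10^-3 mol, y = 6.882 × 10^-3 mol
mass of KOH = 7.394 × 10^-3 × 56.11 = 0.4149 g

0.4149 g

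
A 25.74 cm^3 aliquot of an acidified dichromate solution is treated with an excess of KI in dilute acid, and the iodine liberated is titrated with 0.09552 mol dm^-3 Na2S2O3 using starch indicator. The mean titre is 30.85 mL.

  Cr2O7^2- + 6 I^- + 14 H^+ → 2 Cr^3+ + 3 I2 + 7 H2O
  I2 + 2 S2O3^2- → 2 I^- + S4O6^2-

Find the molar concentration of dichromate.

0.01908 mol/L

n(S2O3^2-) = 0.03085 × 0.09552 = 2.947 × 10^-3 mol
n(I2) = n(S2O3^2-)/2 = 1.473 × 10^-3 mol
From the 1:3 ratio, n(Cr2O7^2-) in the aliquot = 1/3 × 1.473 × 10^-3 = 4.911 × 10^-4 mol
[Cr2O7^2-] = 4.911 × 10^-4 / 0.02574 = 0.01908 mol/L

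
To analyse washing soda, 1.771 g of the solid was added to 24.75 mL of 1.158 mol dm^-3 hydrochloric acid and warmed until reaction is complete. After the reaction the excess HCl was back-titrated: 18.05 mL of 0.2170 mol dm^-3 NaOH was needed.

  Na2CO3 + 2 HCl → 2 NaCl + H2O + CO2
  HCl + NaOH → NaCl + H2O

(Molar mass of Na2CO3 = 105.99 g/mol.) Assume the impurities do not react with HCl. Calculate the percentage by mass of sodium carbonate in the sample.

74.04 %

n(HCl) added = 0.02475 × 1.158 = 0.02866 mol
n(NaOH) used in back-titration = 0.01805 × 0.2170 = 3.917 × 10^-3 mol
n(HCl) left over = 3.917 × 10^-3 mol (1:1 ratio)
n(HCl) consumed by analyte = 0.02866 − 3.917 × 10^-3 = 0.02474 mol
From the 1:2 ratio, n(Na2CO3) = 1/2 × 0.02474 = 0.01237 mol
mass of Na2CO3 = 0.01237 × 105.99 = 1.311 g
% Na2CO3 = 1.311 / 1.771 × 100 = 74.04 %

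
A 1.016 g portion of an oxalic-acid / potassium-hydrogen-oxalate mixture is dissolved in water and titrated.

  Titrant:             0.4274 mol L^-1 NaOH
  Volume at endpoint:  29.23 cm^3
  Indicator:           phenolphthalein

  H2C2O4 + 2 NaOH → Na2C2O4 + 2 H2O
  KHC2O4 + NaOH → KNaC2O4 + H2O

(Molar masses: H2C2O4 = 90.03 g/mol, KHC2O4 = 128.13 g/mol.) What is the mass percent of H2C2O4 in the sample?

n(NaOH) = 0.02923 × 0.4274 = 0.01249 mol
Let x = n(H2C2O4), y = n(KHC2O4).
Titrant: 2x + 1y = 0.01249;  mass: 90.03x + 128.13y = 1.016
Solving, x = 3.518 × 10^-3 mol, y = 5.458 × 10^-3 mol
mass of H2C2O4 = 3.518 × 10^-3 × 90.03 = 0.3167 g
% H2C2O4 = 0.3167 / 1.016 × 100 = 31.17 %

31.17 %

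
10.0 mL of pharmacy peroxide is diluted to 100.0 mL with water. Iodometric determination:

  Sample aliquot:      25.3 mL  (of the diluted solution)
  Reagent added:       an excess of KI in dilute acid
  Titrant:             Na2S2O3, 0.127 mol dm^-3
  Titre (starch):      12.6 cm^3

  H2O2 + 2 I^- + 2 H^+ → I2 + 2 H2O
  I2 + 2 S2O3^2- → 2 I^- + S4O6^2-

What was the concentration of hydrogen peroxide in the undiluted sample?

0.316 mol/L

n(S2O3^2-) = 0.0126 × 0.127 = 1.60 × 10^-3 mol
n(I2) = n(S2O3^2-)/2 = 8.00 × 10^-4 mol
n(H2O2) in the aliquot = 8.00 × 10^-4 mol (1:1 ratio)
[H2O2]_dilute = 8.00 × 10^-4 / 0.0253 = 0.0316 mol/L
[H2O2]_original = 0.0316 × 100.0/10.0 = 0.316 mol/L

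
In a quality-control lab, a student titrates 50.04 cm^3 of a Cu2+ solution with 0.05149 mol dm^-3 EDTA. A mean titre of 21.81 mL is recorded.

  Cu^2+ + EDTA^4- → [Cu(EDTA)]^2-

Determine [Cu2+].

0.02244 mol/L

n(EDTA) = 0.02181 L × 0.05149 mol/L = 1.123 × 10^-3 mol
n(Cu2+) = 1.123 × 10^-3 mol (1:1 mole ratio)
[Cu2+] = 1.123 × 10^-3 mol / 0.05004 L = 0.02244 mol/L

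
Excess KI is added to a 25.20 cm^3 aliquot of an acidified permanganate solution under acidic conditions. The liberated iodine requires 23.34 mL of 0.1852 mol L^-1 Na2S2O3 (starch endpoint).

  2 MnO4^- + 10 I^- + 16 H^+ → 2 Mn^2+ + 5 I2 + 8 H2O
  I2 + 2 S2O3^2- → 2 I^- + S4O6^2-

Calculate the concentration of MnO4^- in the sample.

0.03431 mol/L

n(S2O3^2-) = 0.02334 × 0.1852 = 4.323 × 10^-3 mol
n(I2) = n(S2O3^2-)/2 = 2.161 × 10^-3 mol
From the 2:5 ratio, n(MnO4^-) in the aliquot = 2/5 × 2.161 × 10^-3 = 8.645 × 10^-4 mol
[MnO4^-] = 8.645 × 10^-4 / 0.02520 = 0.03431 mol/L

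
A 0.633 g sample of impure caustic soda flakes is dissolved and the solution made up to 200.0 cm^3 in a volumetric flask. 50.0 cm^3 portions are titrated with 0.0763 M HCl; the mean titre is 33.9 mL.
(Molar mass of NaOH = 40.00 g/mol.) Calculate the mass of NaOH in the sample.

NaOH + HCl → NaCl + H2O
n(HCl) per titration = 0.0339 × 0.0763 = 2.59 × 10^-3 mol
n(NaOH) in each aliquot = 2.59 × 10^-3 mol (1:1 ratio)
n(NaOH) in the whole flask = 2.59 × 10^-3 × 200.0/50.0 = 0.0103 mol
mass of NaOH = 0.0103 × 40.00 = 0.414 g

0.414 g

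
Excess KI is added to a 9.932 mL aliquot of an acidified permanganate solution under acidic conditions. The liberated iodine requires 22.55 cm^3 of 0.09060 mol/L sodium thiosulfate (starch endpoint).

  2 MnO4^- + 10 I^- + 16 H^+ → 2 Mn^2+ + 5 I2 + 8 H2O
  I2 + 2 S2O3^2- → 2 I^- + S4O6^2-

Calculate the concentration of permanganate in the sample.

n(S2O3^2-) = 0.02255 × 0.09060 = 2.043 × 10^-3 mol
n(I2) = n(S2O3^2-)/2 = 1.022 × 10^-3 mol
From the 2:5 ratio, n(MnO4^-) in the aliquot = 2/5 × 1.022 × 10^-3 = 4.086 × 10^-4 mol
[MnO4^-] = 4.086 × 10^-4 / 0.009932 = 0.04114 mol/L

0.04114 mol/L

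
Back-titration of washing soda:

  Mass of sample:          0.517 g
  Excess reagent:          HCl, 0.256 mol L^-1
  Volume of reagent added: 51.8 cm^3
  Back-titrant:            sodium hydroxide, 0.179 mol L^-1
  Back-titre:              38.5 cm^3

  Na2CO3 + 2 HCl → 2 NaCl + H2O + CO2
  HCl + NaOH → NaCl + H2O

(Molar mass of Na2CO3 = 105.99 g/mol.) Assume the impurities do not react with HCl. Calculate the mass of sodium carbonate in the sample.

0.338 g

n(HCl) added = 0.0518 × 0.256 = 0.0133 mol
n(NaOH) used in back-titration = 0.0385 × 0.179 = 6.89 × 10^-3 mol
n(HCl) left over = 6.89 × 10^-3 mol (1:1 ratio)
n(HCl) consumed by analyte = 0.0133 − 6.89 × 10^-3 = 6.37 × 10^-3 mol
From the 1:2 ratio, n(Na2CO3) = 1/2 × 6.37 × 10^-3 = 3.18 × 10^-3 mol
mass of Na2CO3 = 3.18 × 10^-3 × 105.99 = 0.338 g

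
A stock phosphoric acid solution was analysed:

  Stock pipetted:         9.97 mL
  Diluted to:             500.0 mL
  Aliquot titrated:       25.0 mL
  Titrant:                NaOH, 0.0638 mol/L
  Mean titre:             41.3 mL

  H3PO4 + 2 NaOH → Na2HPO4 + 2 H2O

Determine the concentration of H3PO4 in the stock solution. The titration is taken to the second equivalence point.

n(NaOH) = 0.0413 × 0.0638 = 2.63 × 10^-3 mol
From the 1:2 ratio, n(H3PO4) in the aliquot = 1/2 × 2.63 × 10^-3 = 1.32 × 10^-3 mol
[H3PO4]_dilute = 1.32 × 10^-3 / 0.0250 = 0.0527 mol/L
Dilution factor = 500.0 / 9.97 = 50.15
[H3PO4]_stock = 0.0527 × 50.15 = 2.64 mol/L

2.64 mol/L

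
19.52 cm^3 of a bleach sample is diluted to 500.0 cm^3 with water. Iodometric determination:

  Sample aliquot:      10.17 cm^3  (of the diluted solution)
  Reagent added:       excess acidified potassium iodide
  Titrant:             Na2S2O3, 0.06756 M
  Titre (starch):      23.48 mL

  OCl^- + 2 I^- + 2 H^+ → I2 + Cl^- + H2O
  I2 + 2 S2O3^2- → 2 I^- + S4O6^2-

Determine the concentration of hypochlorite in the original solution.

1.998 M

n(S2O3^2-) = 0.02348 × 0.06756 = 1.586 × 10^-3 mol
n(I2) = n(S2O3^2-)/2 = 7.932 × 10^-4 mol
n(OCl^-) in the aliquot = 7.932 × 10^-4 mol (1:1 ratio)
[OCl^-]_dilute = 7.932 × 10^-4 / 0.01017 = 0.07799 mol/L
[OCl^-]_original = 0.07799 × 500.0/19.52 = 1.998 mol/L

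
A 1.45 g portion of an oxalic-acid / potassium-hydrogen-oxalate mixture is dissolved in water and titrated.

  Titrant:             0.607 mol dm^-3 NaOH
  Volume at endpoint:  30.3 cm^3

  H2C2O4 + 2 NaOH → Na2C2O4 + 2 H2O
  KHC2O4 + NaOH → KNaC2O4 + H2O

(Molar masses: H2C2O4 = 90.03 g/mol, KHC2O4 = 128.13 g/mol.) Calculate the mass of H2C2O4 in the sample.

n(NaOH) = 0.0303 × 0.607 = 0.0184 mol
Let x = n(H2C2O4), y = n(KHC2O4).
Titrant: 2x + 1y = 0.0184;  mass: 90.03x + 128.13y = 1.45
Solving, x = 5.45 × 10^-3 mol, y = 7.48 × 10^-3 mol
mass of H2C2O4 = 5.45 × 10^-3 × 90.03 = 0.491 g

0.491 g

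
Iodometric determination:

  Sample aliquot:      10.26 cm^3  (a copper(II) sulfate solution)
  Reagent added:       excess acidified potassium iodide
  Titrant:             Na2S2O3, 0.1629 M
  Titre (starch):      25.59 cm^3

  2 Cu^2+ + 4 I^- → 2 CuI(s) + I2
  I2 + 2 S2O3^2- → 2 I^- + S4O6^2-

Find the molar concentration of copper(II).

0.4063 M

n(S2O3^2-) = 0.02559 × 0.1629 = 4.169 × 10^-3 mol
n(I2) = n(S2O3^2-)/2 = 2.084 × 10^-3 mol
From the 2:1 ratio, n(Cu2+) in the aliquot = 2/1 × 2.084 × 10^-3 = 4.169 × 10^-3 mol
[Cu2+] = 4.169 × 10^-3 / 0.01026 = 0.4063 mol/L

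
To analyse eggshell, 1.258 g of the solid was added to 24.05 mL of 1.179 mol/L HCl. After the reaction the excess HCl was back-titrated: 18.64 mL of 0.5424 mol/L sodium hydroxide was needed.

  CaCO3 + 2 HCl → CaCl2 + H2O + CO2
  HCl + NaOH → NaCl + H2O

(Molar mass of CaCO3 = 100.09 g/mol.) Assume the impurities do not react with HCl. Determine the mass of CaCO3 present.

n(HCl) added = 0.02405 × 1.179 = 0.02835 mol
n(NaOH) used in back-titration = 0.01864 × 0.5424 = 0.01011 mol
n(HCl) left over = 0.01011 mol (1:1 ratio)
n(HCl) consumed by analyte = 0.02835 − 0.01011 = 0.01824 mol
From the 1:2 ratio, n(CaCO3) = 1/2 × 0.01824 = 9.122 × 10^-3 mol
mass of CaCO3 = 9.122 × 10^-3 × 100.09 = 0.9131 g

0.9131 g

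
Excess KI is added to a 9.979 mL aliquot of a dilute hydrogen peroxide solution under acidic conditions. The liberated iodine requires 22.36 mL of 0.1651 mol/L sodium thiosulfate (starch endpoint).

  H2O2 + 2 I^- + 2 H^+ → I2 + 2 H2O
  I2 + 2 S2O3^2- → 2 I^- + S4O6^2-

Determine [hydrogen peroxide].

n(S2O3^2-) = 0.02236 × 0.1651 = 3.692 × 10^-3 mol
n(I2) = n(S2O3^2-)/2 = 1.846 × 10^-3 mol
n(H2O2) in the aliquot = 1.846 × 10^-3 mol (1:1 ratio)
[H2O2] = 1.846 × 10^-3 / 0.009979 = 0.1850 mol/L

0.1850 mol/L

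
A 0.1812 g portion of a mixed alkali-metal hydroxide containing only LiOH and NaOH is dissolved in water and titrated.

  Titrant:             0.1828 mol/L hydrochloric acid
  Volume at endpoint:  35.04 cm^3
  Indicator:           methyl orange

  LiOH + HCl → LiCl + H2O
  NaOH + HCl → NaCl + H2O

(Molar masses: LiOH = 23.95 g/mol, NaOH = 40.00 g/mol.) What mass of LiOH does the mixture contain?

0.1119 g

n(HCl) = 0.03504 × 0.1828 = 6.405 × 10^-3 mol
Let x = n(LiOH), y = n(NaOH).
Titrant: 1x + 1y = 6.405 × 10^-3;  mass: 23.95x + 40.00y = 0.1812
Solving, x = 4.674 × 10^-3 mol, y = 1.732 × 10^-3 mol
mass of LiOH = 4.674 × 10^-3 × 23.95 = 0.1119 g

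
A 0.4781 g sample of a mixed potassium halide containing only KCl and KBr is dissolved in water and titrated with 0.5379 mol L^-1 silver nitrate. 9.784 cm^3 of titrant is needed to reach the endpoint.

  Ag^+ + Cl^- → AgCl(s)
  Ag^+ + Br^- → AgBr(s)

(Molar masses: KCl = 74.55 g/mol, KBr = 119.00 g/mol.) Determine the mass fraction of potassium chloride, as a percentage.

n(AgNO3) = 0.009784 × 0.5379 = 5.263 × 10^-3 mol
Let x = n(KCl), y = n(KBr).
Titrant: 1x + 1y = 5.263 × 10^-3;  mass: 74.55x + 119.00y = 0.4781
Solving, x = 3.334 × 10^-3 mol, y = 1.929 × 10^-3 mol
mass of KCl = 3.334 × 10^-3 × 74.55 = 0.2485 g
% KCl = 0.2485 / 0.4781 × 100 = 51.98 %

51.98 %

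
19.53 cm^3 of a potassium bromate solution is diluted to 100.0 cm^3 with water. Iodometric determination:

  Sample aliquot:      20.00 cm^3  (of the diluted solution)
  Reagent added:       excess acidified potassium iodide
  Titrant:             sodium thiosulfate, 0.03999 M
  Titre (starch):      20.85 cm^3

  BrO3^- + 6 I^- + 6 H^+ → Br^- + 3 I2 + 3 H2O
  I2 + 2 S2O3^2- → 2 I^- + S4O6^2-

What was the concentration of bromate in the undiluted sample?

0.03558 M

n(S2O3^2-) = 0.02085 × 0.03999 = 8.338 × 10^-4 mol
n(I2) = n(S2O3^2-)/2 = 4.169 × 10^-4 mol
From the 1:3 ratio, n(BrO3^-) in the aliquot = 1/3 × 4.169 × 10^-4 = 1.390 × 10^-4 mol
[BrO3^-]_dilute = 1.390 × 10^-4 / 0.02000 = 0.006948 mol/L
[BrO3^-]_original = 0.006948 × 100.0/19.53 = 0.03558 mol/L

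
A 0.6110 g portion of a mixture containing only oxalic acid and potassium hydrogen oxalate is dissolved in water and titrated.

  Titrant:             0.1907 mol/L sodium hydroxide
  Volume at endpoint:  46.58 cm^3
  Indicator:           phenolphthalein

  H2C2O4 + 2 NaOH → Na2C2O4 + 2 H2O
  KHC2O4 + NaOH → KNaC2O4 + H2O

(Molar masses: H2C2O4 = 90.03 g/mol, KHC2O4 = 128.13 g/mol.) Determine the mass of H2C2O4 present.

0.2855 g

n(NaOH) = 0.04658 × 0.1907 = 8.883 × 10^-3 mol
Let x = n(H2C2O4), y = n(KHC2O4).
Titrant: 2x + 1y = 8.883 × 10^-3;  mass: 90.03x + 128.13y = 0.6110
Solving, x = 3.171 × 10^-3 mol, y = 2.540 × 10^-3 mol
mass of H2C2O4 = 3.171 × 10^-3 × 90.03 = 0.2855 g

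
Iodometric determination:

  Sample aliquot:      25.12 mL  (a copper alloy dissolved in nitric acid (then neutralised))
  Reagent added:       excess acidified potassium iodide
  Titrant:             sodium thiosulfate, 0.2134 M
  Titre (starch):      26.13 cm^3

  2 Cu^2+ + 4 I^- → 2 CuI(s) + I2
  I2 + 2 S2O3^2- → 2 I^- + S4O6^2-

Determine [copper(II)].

n(S2O3^2-) = 0.02613 × 0.2134 = 5.576 × 10^-3 mol
n(I2) = n(S2O3^2-)/2 = 2.788 × 10^-3 mol
From the 2:1 ratio, n(Cu2+) in the aliquot = 2/1 × 2.788 × 10^-3 = 5.576 × 10^-3 mol
[Cu2+] = 5.576 × 10^-3 / 0.02512 = 0.2220 mol/L

0.2220 M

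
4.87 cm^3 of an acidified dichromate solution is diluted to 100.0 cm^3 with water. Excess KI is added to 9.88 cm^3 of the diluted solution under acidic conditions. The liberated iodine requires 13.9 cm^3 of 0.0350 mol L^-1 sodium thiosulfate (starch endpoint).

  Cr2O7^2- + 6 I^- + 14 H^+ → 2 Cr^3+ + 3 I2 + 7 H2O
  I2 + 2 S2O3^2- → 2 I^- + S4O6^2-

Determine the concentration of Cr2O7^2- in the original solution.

0.169 mol/L

n(S2O3^2-) = 0.0139 × 0.0350 = 4.87 × 10^-4 mol
n(I2) = n(S2O3^2-)/2 = 2.43 × 10^-4 mol
From the 1:3 ratio, n(Cr2O7^2-) in the aliquot = 1/3 × 2.43 × 10^-4 = 8.11 × 10^-5 mol
[Cr2O7^2-]_dilute = 8.11 × 10^-5 / 0.00988 = 0.00821 mol/L
[Cr2O7^2-]_original = 0.00821 × 100.0/4.87 = 0.169 mol/L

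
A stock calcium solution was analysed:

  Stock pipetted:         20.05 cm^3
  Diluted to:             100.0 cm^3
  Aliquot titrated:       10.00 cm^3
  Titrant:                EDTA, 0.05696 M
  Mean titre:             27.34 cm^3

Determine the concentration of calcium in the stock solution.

0.7767 M

Ca^2+ + EDTA^4- → [Ca(EDTA)]^2-
n(EDTA) = 0.02734 × 0.05696 = 1.557 × 10^-3 mol
n(Ca2+) in the aliquot = 1.557 × 10^-3 mol (1:1 ratio)
[Ca2+]_dilute = 1.557 × 10^-3 / 0.01000 = 0.1557 mol/L
Dilution factor = 100.0 / 20.05 = 4.988
[Ca2+]_stock = 0.1557 × 4.988 = 0.7767 mol/L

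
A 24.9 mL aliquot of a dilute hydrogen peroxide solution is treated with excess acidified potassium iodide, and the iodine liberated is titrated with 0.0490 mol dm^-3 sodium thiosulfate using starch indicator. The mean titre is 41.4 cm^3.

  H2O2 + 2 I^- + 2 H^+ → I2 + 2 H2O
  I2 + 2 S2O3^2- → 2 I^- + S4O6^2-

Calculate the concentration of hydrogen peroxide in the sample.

0.0407 mol/L

n(S2O3^2-) = 0.0414 × 0.0490 = 2.03 × 10^-3 mol
n(I2) = n(S2O3^2-)/2 = 1.01 × 10^-3 mol
n(H2O2) in the aliquot = 1.01 × 10^-3 mol (1:1 ratio)
[H2O2] = 1.01 × 10^-3 / 0.0249 = 0.0407 mol/L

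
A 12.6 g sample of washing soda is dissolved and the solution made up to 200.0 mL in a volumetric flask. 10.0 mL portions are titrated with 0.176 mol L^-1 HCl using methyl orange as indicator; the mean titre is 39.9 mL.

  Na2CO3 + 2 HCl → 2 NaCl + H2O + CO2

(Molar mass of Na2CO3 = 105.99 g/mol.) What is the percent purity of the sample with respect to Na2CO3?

n(HCl) per titration = 0.0399 × 0.176 = 7.02 × 10^-3 mol
From the 1:2 ratio, n(Na2CO3) in each aliquot = 1/2 × 7.02 × 10^-3 = 3.51 × 10^-3 mol
n(Na2CO3) in the whole flask = 3.51 × 10^-3 × 200.0/10.0 = 0.0702 mol
mass of Na2CO3 = 0.0702 × 105.99 = 7.44 g
% Na2CO3 = 7.44 / 12.6 × 100 = 59.1 %

59.1 %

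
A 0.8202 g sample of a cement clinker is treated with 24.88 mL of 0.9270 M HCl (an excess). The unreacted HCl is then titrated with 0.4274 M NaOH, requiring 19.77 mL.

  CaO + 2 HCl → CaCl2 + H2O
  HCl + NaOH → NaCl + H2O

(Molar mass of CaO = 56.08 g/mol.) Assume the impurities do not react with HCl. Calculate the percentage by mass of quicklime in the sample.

49.96 %

n(HCl) added = 0.02488 × 0.9270 = 0.02306 mol
n(NaOH) used in back-titration = 0.01977 × 0.4274 = 8.450 × 10^-3 mol
n(HCl) left over = 8.450 × 10^-3 mol (1:1 ratio)
n(HCl) consumed by analyte = 0.02306 − 8.450 × 10^-3 = 0.01461 mol
From the 1:2 ratio, n(CaO) = 1/2 × 0.01461 = 7.307 × 10^-3 mol
mass of CaO = 7.307 × 10^-3 × 56.08 = 0.4098 g
% CaO = 0.4098 / 0.8202 × 100 = 49.96 %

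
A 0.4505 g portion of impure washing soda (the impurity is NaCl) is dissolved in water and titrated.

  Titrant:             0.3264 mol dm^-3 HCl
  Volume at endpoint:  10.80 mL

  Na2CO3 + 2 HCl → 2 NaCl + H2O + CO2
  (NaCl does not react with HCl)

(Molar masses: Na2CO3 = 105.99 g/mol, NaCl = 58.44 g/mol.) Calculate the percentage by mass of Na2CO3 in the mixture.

n(HCl) = 0.01080 × 0.3264 = 3.525 × 10^-3 mol
Let x = n(Na2CO3), y = n(NaCl).
Titrant: 2x = 3.525 × 10^-3;  mass: 105.99x + 58.44y = 0.4505
Solving, x = 1.763 × 10^-3 mol, y = 4.512 × 10^-3 mol
mass of Na2CO3 = 1.763 × 10^-3 × 105.99 = 0.1868 g
% Na2CO3 = 0.1868 / 0.4505 × 100 = 41.47 %

41.47 %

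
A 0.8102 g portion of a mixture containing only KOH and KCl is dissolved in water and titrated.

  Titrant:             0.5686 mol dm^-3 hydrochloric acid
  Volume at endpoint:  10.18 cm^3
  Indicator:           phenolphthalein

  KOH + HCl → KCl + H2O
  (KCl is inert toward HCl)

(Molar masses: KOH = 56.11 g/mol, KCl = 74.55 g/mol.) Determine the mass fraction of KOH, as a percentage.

40.09 %

n(HCl) = 0.01018 × 0.5686 = 5.788 × 10^-3 mol
Let x = n(KOH), y = n(KCl).
Titrant: 1x = 5.788 × 10^-3;  mass: 56.11x + 74.55y = 0.8102
Solving, x = 5.788 × 10^-3 mol, y = 6.511 × 10^-3 mol
mass of KOH = 5.788 × 10^-3 × 56.11 = 0.3248 g
% KOH = 0.3248 / 0.8102 × 100 = 40.09 %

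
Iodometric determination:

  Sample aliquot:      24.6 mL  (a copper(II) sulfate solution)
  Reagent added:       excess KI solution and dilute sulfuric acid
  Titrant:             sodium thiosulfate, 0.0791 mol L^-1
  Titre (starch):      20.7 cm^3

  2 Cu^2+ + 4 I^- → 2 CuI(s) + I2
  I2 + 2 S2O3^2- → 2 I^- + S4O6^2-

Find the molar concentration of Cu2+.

0.0666 mol/L

n(S2O3^2-) = 0.0207 × 0.0791 = 1.64 × 10^-3 mol
n(I2) = n(S2O3^2-)/2 = 8.19 × 10^-4 mol
From the 2:1 ratio, n(Cu2+) in the aliquot = 2/1 × 8.19 × 10^-4 = 1.64 × 10^-3 mol
[Cu2+] = 1.64 × 10^-3 / 0.0246 = 0.0666 mol/L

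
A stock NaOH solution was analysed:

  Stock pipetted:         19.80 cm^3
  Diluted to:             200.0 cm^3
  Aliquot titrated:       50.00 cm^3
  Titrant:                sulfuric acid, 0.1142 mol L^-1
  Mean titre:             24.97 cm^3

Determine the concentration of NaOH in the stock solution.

2 NaOH + H2SO4 → Na2SO4 + 2 H2O
n(H2SO4) = 0.02497 × 0.1142 = 2.852 × 10^-3 mol
From the 2:1 ratio, n(NaOH) in the aliquot = 2/1 × 2.852 × 10^-3 = 5.703 × 10^-3 mol
[NaOH]_dilute = 5.703 × 10^-3 / 0.05000 = 0.1141 mol/L
Dilution factor = 200.0 / 19.80 = 10.10
[NaOH]_stock = 0.1141 × 10.10 = 1.152 mol/L

1.152 mol/L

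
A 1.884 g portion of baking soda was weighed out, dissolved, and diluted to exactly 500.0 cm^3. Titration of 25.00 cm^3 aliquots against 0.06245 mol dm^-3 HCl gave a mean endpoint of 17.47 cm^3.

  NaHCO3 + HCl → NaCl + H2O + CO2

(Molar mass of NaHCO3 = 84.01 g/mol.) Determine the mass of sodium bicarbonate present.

n(HCl) per titration = 0.01747 × 0.06245 = 1.091 × 10^-3 mol
n(NaHCO3) in each aliquot = 1.091 × 10^-3 mol (1:1 ratio)
n(NaHCO3) in the whole flask = 1.091 × 10^-3 × 500.0/25.00 = 0.02182 mol
mass of NaHCO3 = 0.02182 × 84.01 = 1.833 g

1.833 g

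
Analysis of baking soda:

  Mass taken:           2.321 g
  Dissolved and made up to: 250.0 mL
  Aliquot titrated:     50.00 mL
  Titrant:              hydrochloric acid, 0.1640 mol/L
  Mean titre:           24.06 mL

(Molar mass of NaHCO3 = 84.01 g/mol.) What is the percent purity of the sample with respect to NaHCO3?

71.41 %

NaHCO3 + HCl → NaCl + H2O + CO2
n(HCl) per titration = 0.02406 × 0.1640 = 3.946 × 10^-3 mol
n(NaHCO3) in each aliquot = 3.946 × 10^-3 mol (1:1 ratio)
n(NaHCO3) in the whole flask = 3.946 × 10^-3 × 250.0/50.00 = 0.01973 mol
mass of NaHCO3 = 0.01973 × 84.01 = 1.657 g
% NaHCO3 = 1.657 / 2.321 × 100 = 71.41 %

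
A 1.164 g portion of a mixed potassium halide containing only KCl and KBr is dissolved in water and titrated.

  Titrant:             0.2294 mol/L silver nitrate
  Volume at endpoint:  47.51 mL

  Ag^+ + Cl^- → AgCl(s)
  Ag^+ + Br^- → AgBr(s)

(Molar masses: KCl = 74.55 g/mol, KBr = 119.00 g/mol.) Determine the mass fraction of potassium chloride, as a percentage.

n(AgNO3) = 0.04751 × 0.2294 = 0.01090 mol
Let x = n(KCl), y = n(KBr).
Titrant: 1x + 1y = 0.01090;  mass: 74.55x + 119.00y = 1.164
Solving, x = 2.991 × 10^-3 mol, y = 7.908 × 10^-3 mol
mass of KCl = 2.991 × 10^-3 × 74.55 = 0.2230 g
% KCl = 0.2230 / 1.164 × 100 = 19.16 %

19.16 %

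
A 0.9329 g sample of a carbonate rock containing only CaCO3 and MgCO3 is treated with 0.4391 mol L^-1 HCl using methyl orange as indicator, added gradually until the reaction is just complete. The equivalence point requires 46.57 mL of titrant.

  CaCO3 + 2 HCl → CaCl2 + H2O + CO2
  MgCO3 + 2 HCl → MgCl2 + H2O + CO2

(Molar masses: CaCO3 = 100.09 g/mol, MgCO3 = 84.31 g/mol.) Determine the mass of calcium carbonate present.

n(HCl) = 0.04657 × 0.4391 = 0.02045 mol
Let x = n(CaCO3), y = n(MgCO3).
Titrant: 2x + 2y = 0.02045;  mass: 100.09x + 84.31y = 0.9329
Solving, x = 4.492 × 10^-3 mol, y = 5.733 × 10^-3 mol
mass of CaCO3 = 4.492 × 10^-3 × 100.09 = 0.4496 g

0.4496 g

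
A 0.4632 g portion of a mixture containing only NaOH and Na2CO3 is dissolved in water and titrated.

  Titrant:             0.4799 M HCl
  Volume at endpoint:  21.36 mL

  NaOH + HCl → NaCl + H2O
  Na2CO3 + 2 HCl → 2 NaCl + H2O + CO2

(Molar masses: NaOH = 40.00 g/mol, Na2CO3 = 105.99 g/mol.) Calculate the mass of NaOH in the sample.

n(HCl) = 0.02136 × 0.4799 = 0.01025 mol
Let x = n(NaOH), y = n(Na2CO3).
Titrant: 1x + 2y = 0.01025;  mass: 40.00x + 105.99y = 0.4632
Solving, x = 6.159 × 10^-3 mol, y = 2.046 × 10^-3 mol
mass of NaOH = 6.159 × 10^-3 × 40.00 = 0.2464 g

0.2464 g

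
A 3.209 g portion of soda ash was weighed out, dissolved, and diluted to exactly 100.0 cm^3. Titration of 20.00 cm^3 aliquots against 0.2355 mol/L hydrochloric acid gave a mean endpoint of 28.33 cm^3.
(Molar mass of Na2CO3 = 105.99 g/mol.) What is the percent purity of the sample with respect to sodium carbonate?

55.09 %

Na2CO3 + 2 HCl → 2 NaCl + H2O + CO2
n(HCl) per titration = 0.02833 × 0.2355 = 6.672 × 10^-3 mol
From the 1:2 ratio, n(Na2CO3) in each aliquot = 1/2 × 6.672 × 10^-3 = 3.336 × 10^-3 mol
n(Na2CO3) in the whole flask = 3.336 × 10^-3 × 100.0/20.00 = 0.01668 mol
mass of Na2CO3 = 0.01668 × 105.99 = 1.768 g
% Na2CO3 = 1.768 / 3.209 × 100 = 55.09 %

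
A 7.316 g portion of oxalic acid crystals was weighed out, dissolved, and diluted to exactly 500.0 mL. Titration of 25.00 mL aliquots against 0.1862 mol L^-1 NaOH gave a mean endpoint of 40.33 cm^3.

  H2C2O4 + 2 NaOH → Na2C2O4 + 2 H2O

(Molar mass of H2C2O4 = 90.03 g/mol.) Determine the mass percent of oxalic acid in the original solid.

92.41 %

n(NaOH) per titration = 0.04033 × 0.1862 = 7.509 × 10^-3 mol
From the 1:2 ratio, n(H2C2O4) in each aliquot = 1/2 × 7.509 × 10^-3 = 3.755 × 10^-3 mol
n(H2C2O4) in the whole flask = 3.755 × 10^-3 × 500.0/25.00 = 0.07509 mol
mass of H2C2O4 = 0.07509 × 90.03 = 6.761 g
% H2C2O4 = 6.761 / 7.316 × 100 = 92.41 %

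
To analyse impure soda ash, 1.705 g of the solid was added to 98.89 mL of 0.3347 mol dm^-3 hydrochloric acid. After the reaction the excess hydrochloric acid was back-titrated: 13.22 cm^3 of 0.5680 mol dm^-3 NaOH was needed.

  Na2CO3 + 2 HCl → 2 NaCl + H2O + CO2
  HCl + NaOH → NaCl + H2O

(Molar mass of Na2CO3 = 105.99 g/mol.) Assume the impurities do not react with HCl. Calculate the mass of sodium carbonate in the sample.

1.356 g

n(HCl) added = 0.09889 × 0.3347 = 0.03310 mol
n(NaOH) used in back-titration = 0.01322 × 0.5680 = 7.509 × 10^-3 mol
n(HCl) left over = 7.509 × 10^-3 mol (1:1 ratio)
n(HCl) consumed by analyte = 0.03310 − 7.509 × 10^-3 = 0.02559 mol
From the 1:2 ratio, n(Na2CO3) = 1/2 × 0.02559 = 0.01279 mol
mass of Na2CO3 = 0.01279 × 105.99 = 1.356 g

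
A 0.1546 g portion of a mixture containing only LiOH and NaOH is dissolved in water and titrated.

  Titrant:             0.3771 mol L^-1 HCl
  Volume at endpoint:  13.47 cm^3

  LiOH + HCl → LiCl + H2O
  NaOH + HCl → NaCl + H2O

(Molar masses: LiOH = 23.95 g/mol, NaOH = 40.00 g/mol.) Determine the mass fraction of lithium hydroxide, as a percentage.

n(HCl) = 0.01347 × 0.3771 = 5.080 × 10^-3 mol
Let x = n(LiOH), y = n(NaOH).
Titrant: 1x + 1y = 5.080 × 10^-3;  mass: 23.95x + 40.00y = 0.1546
Solving, x = 3.027 × 10^-3 mol, y = 2.053 × 10^-3 mol
mass of LiOH = 3.027 × 10^-3 × 23.95 = 0.07249 g
% LiOH = 0.07249 / 0.1546 × 100 = 46.89 %

46.89 %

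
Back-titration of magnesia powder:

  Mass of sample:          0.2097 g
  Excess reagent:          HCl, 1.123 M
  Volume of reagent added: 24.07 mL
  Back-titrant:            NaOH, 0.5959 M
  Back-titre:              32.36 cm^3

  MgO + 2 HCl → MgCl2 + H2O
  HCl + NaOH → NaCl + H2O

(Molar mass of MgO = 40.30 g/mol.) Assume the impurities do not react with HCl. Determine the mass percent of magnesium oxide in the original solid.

n(HCl) added = 0.02407 × 1.123 = 0.02703 mol
n(NaOH) used in back-titration = 0.03236 × 0.5959 = 0.01928 mol
n(HCl) left over = 0.01928 mol (1:1 ratio)
n(HCl) consumed by analyte = 0.02703 − 0.01928 = 7.747 × 10^-3 mol
From the 1:2 ratio, n(MgO) = 1/2 × 7.747 × 10^-3 = 3.874 × 10^-3 mol
mass of MgO = 3.874 × 10^-3 × 40.30 = 0.1561 g
% MgO = 0.1561 / 0.2097 × 100 = 74.44 %

74.44 %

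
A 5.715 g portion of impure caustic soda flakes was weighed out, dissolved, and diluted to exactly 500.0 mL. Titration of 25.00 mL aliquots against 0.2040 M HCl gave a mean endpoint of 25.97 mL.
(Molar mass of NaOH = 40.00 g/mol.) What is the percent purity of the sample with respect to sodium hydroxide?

74.16 %

NaOH + HCl → NaCl + H2O
n(HCl) per titration = 0.02597 × 0.2040 = 5.298 × 10^-3 mol
n(NaOH) in each aliquot = 5.298 × 10^-3 mol (1:1 ratio)
n(NaOH) in the whole flask = 5.298 × 10^-3 × 500.0/25.00 = 0.1060 mol
mass of NaOH = 0.1060 × 40.00 = 4.238 g
% NaOH = 4.238 / 5.715 × 100 = 74.16 %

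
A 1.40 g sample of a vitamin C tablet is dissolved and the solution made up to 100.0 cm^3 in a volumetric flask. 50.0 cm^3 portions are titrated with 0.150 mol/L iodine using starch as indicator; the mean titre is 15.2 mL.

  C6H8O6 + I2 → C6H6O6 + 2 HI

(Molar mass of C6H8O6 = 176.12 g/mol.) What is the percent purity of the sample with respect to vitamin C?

57.4 %

n(I2) per titration = 0.0152 × 0.150 = 2.28 × 10^-3 mol
n(C6H8O6) in each aliquot = 2.28 × 10^-3 mol (1:1 ratio)
n(C6H8O6) in the whole flask = 2.28 × 10^-3 × 100.0/50.0 = 4.56 × 10^-3 mol
mass of C6H8O6 = 4.56 × 10^-3 × 176.12 = 0.803 g
% C6H8O6 = 0.803 / 1.40 × 100 = 57.4 %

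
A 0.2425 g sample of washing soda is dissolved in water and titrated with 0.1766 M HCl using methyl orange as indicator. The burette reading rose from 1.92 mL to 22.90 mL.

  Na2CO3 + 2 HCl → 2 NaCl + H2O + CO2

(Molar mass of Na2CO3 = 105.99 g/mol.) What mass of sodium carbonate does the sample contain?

n(HCl) = 0.02098 L × 0.1766 mol/L = 3.705 × 10^-3 mol
From the 1:2 ratio, n(Na2CO3) = 1/2 × 3.705 × 10^-3 = 1.853 × 10^-3 mol
mass of Na2CO3 = 1.853 × 10^-3 × 105.99 g/mol = 0.1964 g

0.1964 g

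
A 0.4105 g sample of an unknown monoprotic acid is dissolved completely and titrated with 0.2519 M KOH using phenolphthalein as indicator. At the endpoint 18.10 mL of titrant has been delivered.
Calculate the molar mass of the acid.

90.03 g/mol

n(KOH) = 0.01810 L × 0.2519 mol/L = 4.559 × 10^-3 mol
n(HA) = 4.559 × 10^-3 mol (1:1 ratio)
M = m / n = 0.4105 g / 4.559 × 10^-3 mol = 90.03 g/mol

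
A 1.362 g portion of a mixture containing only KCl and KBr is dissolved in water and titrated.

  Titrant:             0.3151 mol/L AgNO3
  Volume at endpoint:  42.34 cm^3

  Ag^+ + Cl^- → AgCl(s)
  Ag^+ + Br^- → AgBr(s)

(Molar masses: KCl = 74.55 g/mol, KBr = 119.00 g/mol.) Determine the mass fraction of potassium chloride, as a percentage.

n(AgNO3) = 0.04234 × 0.3151 = 0.01334 mol
Let x = n(KCl), y = n(KBr).
Titrant: 1x + 1y = 0.01334;  mass: 74.55x + 119.00y = 1.362
Solving, x = 5.076 × 10^-3 mol, y = 8.266 × 10^-3 mol
mass of KCl = 5.076 × 10^-3 × 74.55 = 0.3784 g
% KCl = 0.3784 / 1.362 × 100 = 27.78 %

27.78 %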